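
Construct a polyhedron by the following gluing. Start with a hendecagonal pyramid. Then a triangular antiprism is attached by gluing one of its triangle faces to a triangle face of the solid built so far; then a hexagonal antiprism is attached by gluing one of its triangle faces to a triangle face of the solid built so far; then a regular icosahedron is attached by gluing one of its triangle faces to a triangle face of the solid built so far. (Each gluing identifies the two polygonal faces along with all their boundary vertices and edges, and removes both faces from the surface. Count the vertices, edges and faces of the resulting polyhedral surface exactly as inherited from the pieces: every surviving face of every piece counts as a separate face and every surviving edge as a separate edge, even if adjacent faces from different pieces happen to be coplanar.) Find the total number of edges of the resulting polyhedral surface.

A hendecagonal pyramid: V=12, E=22, F=12.
Attach a triangular antiprism (V=6, E=12, F=8) along a 3-gon: merge 3 vertices and 3 edges, delete both glued faces → V=15, E=31, F=18.
Attach a hexagonal antiprism (V=12, E=24, F=14) along a 3-gon: merge 3 vertices and 3 edges, delete both glued faces → V=24, E=52, F=30.
Attach a regular icosahedron (V=12, E=30, F=20) along a 3-gon: merge 3 vertices and 3 edges, delete both glued faces → V=33, E=79, F=48.
Check: V − E + F = 33 − 79 + 48 = 2.

79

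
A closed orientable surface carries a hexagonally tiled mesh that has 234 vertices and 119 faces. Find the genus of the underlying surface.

3

Every face is a hexagon, so 2E = 6·119 = 714, giving E = 357.
χ = V − E + F = 234 − 357 + 119 = -4.
For a closed orientable surface χ = 2 − 2g, so g = (2 − (-4))/2 = 3.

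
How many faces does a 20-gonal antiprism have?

An antiprism on an n-gon has two n-gon caps and 2n triangles: V = 2·20 = 40, E = 4·20 = 80, F = 2·20 + 2 = 42.
Check: V − E + F = 40 − 80 + 42 = 2.

42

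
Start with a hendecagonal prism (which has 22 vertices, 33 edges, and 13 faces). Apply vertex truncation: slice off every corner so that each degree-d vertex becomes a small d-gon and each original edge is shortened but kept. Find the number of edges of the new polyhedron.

99

Truncation replaces each original edge-end by a new vertex, so V′ = 2E = 66.
Each original edge survives, and each old vertex of degree d contributes d new edges; summing degrees gives Σd = 2E, so E′ = E + 2E = 3E = 99.
Each original face survives and each original vertex becomes one new face: F′ = F + V = 35.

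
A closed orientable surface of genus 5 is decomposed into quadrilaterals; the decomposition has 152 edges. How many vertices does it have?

68

χ = 2 − 2·5 = -8, and every face is a square so 4F = 2E.
F = 2E/4 = 76. Then V = -8 + E − F = -8 + 152 − 76 = 68.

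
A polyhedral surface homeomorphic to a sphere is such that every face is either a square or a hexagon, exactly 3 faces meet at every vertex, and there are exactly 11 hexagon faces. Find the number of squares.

Let x be the number of squares; then F = 11 + x.
Edge–face incidences: 2E = 6·11 + 4·x = 66 + 4x.
Every vertex has degree 3, so 3V = 2E.
Euler: V − E + F = 2 ⇒ (2E)/3 − E + (11 + x) = 2.
Multiply by 6: 2·(2E) − 3·(2E) + 6·(11 + x) = 12, i.e. 66 + 6x − (66 + 4x) = 12.
Collecting terms: 2x = 12, so x = 6.
Then 2E = 66 + 4·6 = 90, so E = 45, V = 2E/3 = 30, F = 11 + 6 = 17.

6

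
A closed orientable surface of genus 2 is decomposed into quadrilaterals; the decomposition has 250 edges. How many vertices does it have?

χ = 2 − 2·2 = -2, and every face is a square so 4F = 2E.
F = 2E/4 = 125. Then V = -2 + E − F = -2 + 250 − 125 = 123.

123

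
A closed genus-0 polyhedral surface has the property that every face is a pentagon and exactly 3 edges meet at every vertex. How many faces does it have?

Each face has 5 edges and each edge borders two faces, so 2E = 5F.
Each vertex has degree 3, so 3V = 2E and hence V = 5F/3.
Euler: V − E + F = 2 ⇒ (5F/3) − (5F/2) + F = 2.
Multiply by 6: (10 − 15 + 6)F = 12, i.e. 1F = 12.
So F = 12, E = 5·12/2 = 30, V = 5·12/3 = 20.

12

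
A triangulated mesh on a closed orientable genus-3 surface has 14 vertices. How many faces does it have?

χ = 2 − 2·3 = -4, and every face is a triangle so 3F = 2E.
V − E + F = -4 with E = 3F/2 gives 14 − (3/2 − 1)·F = -4, so F = 36 and E = 54.

36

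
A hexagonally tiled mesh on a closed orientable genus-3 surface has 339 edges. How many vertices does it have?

222

χ = 2 − 2·3 = -4, and every face is a hexagon so 6F = 2E.
F = 2E/6 = 113. Then V = -4 + E − F = -4 + 339 − 113 = 222.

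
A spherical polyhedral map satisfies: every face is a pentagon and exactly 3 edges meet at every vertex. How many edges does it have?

30

Each face has 5 edges and each edge borders two faces, so 2E = 5F.
Each vertex has degree 3, so 3V = 2E and hence V = 5F/3.
Euler: V − E + F = 2 ⇒ (5F/3) − (5F/2) + F = 2.
Multiply by 6: (10 − 15 + 6)F = 12, i.e. 1F = 12.
So F = 12, E = 5·12/2 = 30, V = 5·12/3 = 20.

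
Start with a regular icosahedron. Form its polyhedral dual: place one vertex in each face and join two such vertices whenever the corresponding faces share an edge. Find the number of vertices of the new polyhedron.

20

The base solid has V = 12, E = 30, F = 20.
The dual swaps V and F and preserves E: V′ = F = 20, E′ = E = 30, F′ = V = 12.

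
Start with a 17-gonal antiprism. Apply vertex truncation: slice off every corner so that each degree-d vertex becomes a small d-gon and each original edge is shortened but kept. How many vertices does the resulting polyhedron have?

The base solid has V = 34, E = 68, F = 36.
Truncation replaces each original edge-end by a new vertex, so V′ = 2E = 136.
Each original edge survives, and each old vertex of degree d contributes d new edges; summing degrees gives Σd = 2E, so E′ = E + 2E = 3E = 204.
Each original face survives and each original vertex becomes one new face: F′ = F + V = 70.

136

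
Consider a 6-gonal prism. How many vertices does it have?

A prism on an n-gon has two n-gon bases and n rectangular sides: V = 2·6 = 12, E = 3·6 = 18, F = 6 + 2 = 8.

12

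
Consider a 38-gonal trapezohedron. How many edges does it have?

The n-trapezohedron (dual of the n-antiprism) has V = 2·38 + 2 = 78, E = 4·38 = 152, F = 2·38 = 76.

152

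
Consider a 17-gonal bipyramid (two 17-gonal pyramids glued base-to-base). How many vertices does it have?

A bipyramid over an n-gon has 2n triangular faces and n + 2 vertices: V = 17 + 2 = 19, E = 3·17 = 51, F = 2·17 = 34.

19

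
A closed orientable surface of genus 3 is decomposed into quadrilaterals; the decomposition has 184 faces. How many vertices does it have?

180

χ = 2 − 2·3 = -4, and every face is a square so 4F = 2E.
E = 4·184/2 = 368. Then V = -4 + E − F = -4 + 368 − 184 = 180.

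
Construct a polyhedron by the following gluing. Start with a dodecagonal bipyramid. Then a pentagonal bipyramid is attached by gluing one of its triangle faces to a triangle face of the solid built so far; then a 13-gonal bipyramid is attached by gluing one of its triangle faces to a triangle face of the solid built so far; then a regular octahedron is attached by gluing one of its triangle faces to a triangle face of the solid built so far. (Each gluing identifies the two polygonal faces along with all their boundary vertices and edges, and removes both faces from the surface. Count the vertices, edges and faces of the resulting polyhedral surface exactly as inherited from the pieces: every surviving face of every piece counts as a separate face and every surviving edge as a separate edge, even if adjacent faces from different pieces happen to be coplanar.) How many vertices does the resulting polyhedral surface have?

A dodecagonal bipyramid: V=14, E=36, F=24.
Attach a pentagonal bipyramid (V=7, E=15, F=10) along a 3-gon: merge 3 vertices and 3 edges, delete both glued faces → V=18, E=48, F=32.
Attach a 13-gonal bipyramid (V=15, E=39, F=26) along a 3-gon: merge 3 vertices and 3 edges, delete both glued faces → V=30, E=84, F=56.
Attach a regular octahedron (V=6, E=12, F=8) along a 3-gon: merge 3 vertices and 3 edges, delete both glued faces → V=33, E=93, F=62.
Check: V − E + F = 33 − 93 + 62 = 2.

33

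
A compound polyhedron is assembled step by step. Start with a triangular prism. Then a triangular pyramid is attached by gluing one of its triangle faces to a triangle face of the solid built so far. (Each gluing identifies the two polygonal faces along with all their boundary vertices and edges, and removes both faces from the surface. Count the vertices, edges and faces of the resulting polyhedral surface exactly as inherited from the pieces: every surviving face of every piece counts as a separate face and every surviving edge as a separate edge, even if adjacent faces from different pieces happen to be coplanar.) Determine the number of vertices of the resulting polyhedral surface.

7

A triangular prism: V=6, E=9, F=5.
Attach a triangular pyramid (V=4, E=6, F=4) along a 3-gon: merge 3 vertices and 3 edges, delete both glued faces → V=7, E=12, F=7.
Check: V − E + F = 7 − 12 + 7 = 2.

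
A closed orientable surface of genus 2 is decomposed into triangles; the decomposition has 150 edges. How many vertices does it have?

χ = 2 − 2·2 = -2, and every face is a triangle so 3F = 2E.
F = 2E/3 = 100. Then V = -2 + E − F = -2 + 150 − 100 = 48.

48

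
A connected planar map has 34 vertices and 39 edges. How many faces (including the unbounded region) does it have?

7

Euler's formula for a connected plane graph: V − E + F = 2, so F = 2 − 34 + 39 = 7.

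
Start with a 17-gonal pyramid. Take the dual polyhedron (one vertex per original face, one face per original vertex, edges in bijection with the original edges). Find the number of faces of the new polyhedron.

The base solid has V = 18, E = 34, F = 18.
The dual swaps V and F and preserves E: V′ = F = 18, E′ = E = 34, F′ = V = 18.

18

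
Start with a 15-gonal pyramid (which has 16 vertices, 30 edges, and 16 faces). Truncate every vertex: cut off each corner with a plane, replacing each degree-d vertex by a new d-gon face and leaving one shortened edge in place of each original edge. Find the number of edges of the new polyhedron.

90

Truncation replaces each original edge-end by a new vertex, so V′ = 2E = 60.
Each original edge survives, and each old vertex of degree d contributes d new edges; summing degrees gives Σd = 2E, so E′ = E + 2E = 3E = 90.
Each original face survives and each original vertex becomes one new face: F′ = F + V = 32.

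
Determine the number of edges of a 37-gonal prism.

A prism on an n-gon has two n-gon bases and n rectangular sides: V = 2·37 = 74, E = 3·37 = 111, F = 37 + 2 = 39.
Check: V − E + F = 74 − 111 + 39 = 2.

111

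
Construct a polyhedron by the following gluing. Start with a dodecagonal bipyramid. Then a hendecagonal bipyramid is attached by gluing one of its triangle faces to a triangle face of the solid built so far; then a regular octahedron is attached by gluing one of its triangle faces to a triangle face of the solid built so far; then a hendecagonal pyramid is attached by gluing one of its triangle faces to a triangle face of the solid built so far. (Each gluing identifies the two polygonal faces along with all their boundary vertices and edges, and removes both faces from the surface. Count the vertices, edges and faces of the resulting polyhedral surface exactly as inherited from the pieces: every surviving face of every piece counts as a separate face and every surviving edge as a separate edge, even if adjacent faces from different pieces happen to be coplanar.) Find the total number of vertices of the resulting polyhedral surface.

36

A dodecagonal bipyramid: V=14, E=36, F=24.
Attach a hendecagonal bipyramid (V=13, E=33, F=22) along a 3-gon: merge 3 vertices and 3 edges, delete both glued faces → V=24, E=66, F=44.
Attach a regular octahedron (V=6, E=12, F=8) along a 3-gon: merge 3 vertices and 3 edges, delete both glued faces → V=27, E=75, F=50.
Attach a hendecagonal pyramid (V=12, E=22, F=12) along a 3-gon: merge 3 vertices and 3 edges, delete both glued faces → V=36, E=94, F=60.
Check: V − E + F = 36 − 94 + 60 = 2.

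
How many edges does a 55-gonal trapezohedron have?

The n-trapezohedron (dual of the n-antiprism) has V = 2·55 + 2 = 112, E = 4·55 = 220, F = 2·55 = 110.

220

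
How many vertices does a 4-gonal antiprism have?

An antiprism on an n-gon has two n-gon caps and 2n triangles: V = 2·4 = 8, E = 4·4 = 16, F = 2·4 + 2 = 10.

8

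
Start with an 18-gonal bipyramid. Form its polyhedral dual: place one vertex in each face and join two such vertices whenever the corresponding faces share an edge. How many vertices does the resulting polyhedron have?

The base solid has V = 20, E = 54, F = 36.
The dual swaps V and F and preserves E: V′ = F = 36, E′ = E = 54, F′ = V = 20.

36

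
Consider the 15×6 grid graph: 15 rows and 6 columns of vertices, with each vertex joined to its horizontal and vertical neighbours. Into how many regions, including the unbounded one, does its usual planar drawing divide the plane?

The grid has V = 15·6 = 90 vertices and E = 15·5 + 6·14 = 159 edges.
F = 2 − V + E = 2 − 90 + 159 = 71.

71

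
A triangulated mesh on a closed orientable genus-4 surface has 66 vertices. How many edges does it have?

216

χ = 2 − 2·4 = -6, and every face is a triangle so 3F = 2E.
V − E + F = -6 with E = 3F/2 gives 66 − (3/2 − 1)·F = -6, so F = 144 and E = 216.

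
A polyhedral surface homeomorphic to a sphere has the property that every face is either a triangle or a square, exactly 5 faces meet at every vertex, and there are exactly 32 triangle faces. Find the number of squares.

Let x be the number of squares; then F = 32 + x.
Edge–face incidences: 2E = 3·32 + 4·x = 96 + 4x.
Every vertex has degree 5, so 5V = 2E.
Euler: V − E + F = 2 ⇒ (2E)/5 − E + (32 + x) = 2.
Multiply by 10: 2·(2E) − 5·(2E) + 10·(32 + x) = 20, i.e. 320 + 10x − 3·(96 + 4x) = 20.
Collecting terms: −2x + 32 = 20, so −2x = −12, so x = 6.
Then 2E = 96 + 4·6 = 120, so E = 60, V = 2E/5 = 24, F = 32 + 6 = 38.

6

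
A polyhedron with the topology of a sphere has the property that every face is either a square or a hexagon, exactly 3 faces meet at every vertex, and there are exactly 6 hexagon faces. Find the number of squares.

6

Let x be the number of squares; then F = 6 + x.
Edge–face incidences: 2E = 6·6 + 4·x = 36 + 4x.
Every vertex has degree 3, so 3V = 2E.
Euler: V − E + F = 2 ⇒ (2E)/3 − E + (6 + x) = 2.
Multiply by 6: 2·(2E) − 3·(2E) + 6·(6 + x) = 12, i.e. 36 + 6x − (36 + 4x) = 12.
Collecting terms: 2x = 12, so x = 6.
Then 2E = 36 + 4·6 = 60, so E = 30, V = 2E/3 = 20, F = 6 + 6 = 12.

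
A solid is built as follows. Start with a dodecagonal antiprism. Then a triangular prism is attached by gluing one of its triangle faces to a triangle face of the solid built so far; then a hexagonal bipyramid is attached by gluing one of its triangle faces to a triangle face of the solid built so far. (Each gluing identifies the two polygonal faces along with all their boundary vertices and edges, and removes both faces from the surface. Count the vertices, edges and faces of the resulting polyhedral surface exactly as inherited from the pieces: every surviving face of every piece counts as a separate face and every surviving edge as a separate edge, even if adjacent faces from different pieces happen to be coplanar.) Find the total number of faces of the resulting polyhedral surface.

A dodecagonal antiprism: V=24, E=48, F=26.
Attach a triangular prism (V=6, E=9, F=5) along a 3-gon: merge 3 vertices and 3 edges, delete both glued faces → V=27, E=54, F=29.
Attach a hexagonal bipyramid (V=8, E=18, F=12) along a 3-gon: merge 3 vertices and 3 edges, delete both glued faces → V=32, E=69, F=39.
Check: V − E + F = 32 − 69 + 39 = 2.

39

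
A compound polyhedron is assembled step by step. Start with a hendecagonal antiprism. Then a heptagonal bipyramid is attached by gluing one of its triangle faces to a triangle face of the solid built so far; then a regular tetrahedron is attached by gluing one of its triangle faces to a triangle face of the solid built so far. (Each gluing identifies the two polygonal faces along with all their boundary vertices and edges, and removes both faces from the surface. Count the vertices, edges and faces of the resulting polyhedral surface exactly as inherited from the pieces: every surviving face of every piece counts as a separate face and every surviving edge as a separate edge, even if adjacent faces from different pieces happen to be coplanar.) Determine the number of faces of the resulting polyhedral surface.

A hendecagonal antiprism: V=22, E=44, F=24.
Attach a heptagonal bipyramid (V=9, E=21, F=14) along a 3-gon: merge 3 vertices and 3 edges, delete both glued faces → V=28, E=62, F=36.
Attach a regular tetrahedron (V=4, E=6, F=4) along a 3-gon: merge 3 vertices and 3 edges, delete both glued faces → V=29, E=65, F=38.
Check: V − E + F = 29 − 65 + 38 = 2.

38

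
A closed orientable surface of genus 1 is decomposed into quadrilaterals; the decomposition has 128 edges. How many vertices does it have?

χ = 2 − 2·1 = 0, and every face is a square so 4F = 2E.
F = 2E/4 = 64. Then V = 0 + E − F = 0 + 128 − 64 = 64.

64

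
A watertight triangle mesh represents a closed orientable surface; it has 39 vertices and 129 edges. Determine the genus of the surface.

Every face is a triangle and each edge borders two faces, so 3F = 2·129, giving F = 86.
χ = V − E + F = 39 − 129 + 86 = -4.
For a closed orientable surface χ = 2 − 2g, so g = (2 − (-4))/2 = 3.

3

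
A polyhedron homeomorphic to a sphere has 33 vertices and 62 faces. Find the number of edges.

Here V − E + F = 2.
E = V + F − (2) = 33 + 62 − (2) = 93.

93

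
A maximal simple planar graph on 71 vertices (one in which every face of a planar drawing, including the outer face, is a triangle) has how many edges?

207

In a plane triangulation 3F = 2E and V − E + F = 2, so E = 3V − 6 = 3·71 − 6 = 207.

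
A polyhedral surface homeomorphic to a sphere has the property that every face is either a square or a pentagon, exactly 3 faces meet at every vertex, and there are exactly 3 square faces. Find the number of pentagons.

6

Let x be the number of pentagons; then F = 3 + x.
Edge–face incidences: 2E = 4·3 + 5·x = 12 + 5x.
Every vertex has degree 3, so 3V = 2E.
Euler: V − E + F = 2 ⇒ (2E)/3 − E + (3 + x) = 2.
Multiply by 6: 2·(2E) − 3·(2E) + 6·(3 + x) = 12, i.e. 18 + 6x − (12 + 5x) = 12.
Collecting terms: x + 6 = 12, so x = 6.
Then 2E = 12 + 5·6 = 42, so E = 21, V = 2E/3 = 14, F = 3 + 6 = 9.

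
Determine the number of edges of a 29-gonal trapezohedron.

The n-trapezohedron (dual of the n-antiprism) has V = 2·29 + 2 = 60, E = 4·29 = 116, F = 2·29 = 58.

116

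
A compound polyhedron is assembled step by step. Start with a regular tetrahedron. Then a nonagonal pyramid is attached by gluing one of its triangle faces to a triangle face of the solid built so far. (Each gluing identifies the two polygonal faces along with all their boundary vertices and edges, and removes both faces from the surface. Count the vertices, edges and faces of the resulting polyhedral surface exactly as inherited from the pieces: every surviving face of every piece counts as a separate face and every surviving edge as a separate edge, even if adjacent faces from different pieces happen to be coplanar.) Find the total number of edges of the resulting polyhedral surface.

A regular tetrahedron: V=4, E=6, F=4.
Attach a nonagonal pyramid (V=10, E=18, F=10) along a 3-gon: merge 3 vertices and 3 edges, delete both glued faces → V=11, E=21, F=12.
Check: V − E + F = 11 − 21 + 12 = 2.

21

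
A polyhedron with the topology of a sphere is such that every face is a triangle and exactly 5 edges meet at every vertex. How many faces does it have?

20

Each face has 3 edges and each edge borders two faces, so 2E = 3F.
Each vertex has degree 5, so 5V = 2E and hence V = 3F/5.
Euler: V − E + F = 2 ⇒ (3F/5) − (3F/2) + F = 2.
Multiply by 10: (6 − 15 + 10)F = 20, i.e. 1F = 20.
So F = 20, E = 3·20/2 = 30, V = 3·20/5 = 12.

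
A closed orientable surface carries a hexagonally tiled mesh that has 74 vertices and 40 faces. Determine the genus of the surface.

4

Every face is a hexagon, so 2E = 6·40 = 240, giving E = 120.
χ = V − E + F = 74 − 120 + 40 = -6.
For a closed orientable surface χ = 2 − 2g, so g = (2 − (-6))/2 = 4.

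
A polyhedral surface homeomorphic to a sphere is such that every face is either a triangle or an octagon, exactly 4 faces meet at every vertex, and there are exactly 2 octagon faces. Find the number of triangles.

16

Let x be the number of triangles; then F = 2 + x.
Edge–face incidences: 2E = 8·2 + 3·x = 16 + 3x.
Every vertex has degree 4, so 4V = 2E.
Euler: V − E + F = 2 ⇒ (2E)/4 − E + (2 + x) = 2.
Multiply by 8: 2·(2E) − 4·(2E) + 8·(2 + x) = 16, i.e. 16 + 8x − 2·(16 + 3x) = 16.
Collecting terms: 2x − 16 = 16, so 2x = 32, so x = 16.
Then 2E = 16 + 3·16 = 64, so E = 32, V = 2E/4 = 16, F = 2 + 16 = 18.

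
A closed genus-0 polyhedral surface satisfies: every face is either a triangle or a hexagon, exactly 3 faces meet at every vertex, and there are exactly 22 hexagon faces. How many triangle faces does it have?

4

Let x be the number of triangles; then F = 22 + x.
Edge–face incidences: 2E = 6·22 + 3·x = 132 + 3x.
Every vertex has degree 3, so 3V = 2E.
Euler: V − E + F = 2 ⇒ (2E)/3 − E + (22 + x) = 2.
Multiply by 6: 2·(2E) − 3·(2E) + 6·(22 + x) = 12, i.e. 132 + 6x − (132 + 3x) = 12.
Collecting terms: 3x = 12, so x = 4.
Then 2E = 132 + 3·4 = 144, so E = 72, V = 2E/3 = 48, F = 22 + 4 = 26.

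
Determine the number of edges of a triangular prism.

A prism on an n-gon has two n-gon bases and n rectangular sides: V = 2·3 = 6, E = 3·3 = 9, F = 3 + 2 = 5.

9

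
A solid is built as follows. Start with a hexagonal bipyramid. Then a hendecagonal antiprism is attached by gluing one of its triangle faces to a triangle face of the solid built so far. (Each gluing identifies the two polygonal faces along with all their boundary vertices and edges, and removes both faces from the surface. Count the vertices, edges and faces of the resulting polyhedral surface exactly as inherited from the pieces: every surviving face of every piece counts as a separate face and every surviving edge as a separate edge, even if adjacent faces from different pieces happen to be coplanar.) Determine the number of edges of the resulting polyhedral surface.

59

A hexagonal bipyramid: V=8, E=18, F=12.
Attach a hendecagonal antiprism (V=22, E=44, F=24) along a 3-gon: merge 3 vertices and 3 edges, delete both glued faces → V=27, E=59, F=34.
Check: V − E + F = 27 − 59 + 34 = 2.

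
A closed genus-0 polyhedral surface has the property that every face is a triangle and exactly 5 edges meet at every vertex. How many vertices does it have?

Each face has 3 edges and each edge borders two faces, so 2E = 3F.
Each vertex has degree 5, so 5V = 2E and hence V = 3F/5.
Euler: V − E + F = 2 ⇒ (3F/5) − (3F/2) + F = 2.
Multiply by 10: (6 − 15 + 10)F = 20, i.e. 1F = 20.
So F = 20, E = 3·20/2 = 30, V = 3·20/5 = 12.

12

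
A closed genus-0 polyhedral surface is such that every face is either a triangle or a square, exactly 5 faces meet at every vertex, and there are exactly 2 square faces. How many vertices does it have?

Let x be the number of triangles; then F = 2 + x.
Edge–face incidences: 2E = 4·2 + 3·x = 8 + 3x.
Every vertex has degree 5, so 5V = 2E.
Euler: V − E + F = 2 ⇒ (2E)/5 − E + (2 + x) = 2.
Multiply by 10: 2·(2E) − 5·(2E) + 10·(2 + x) = 20, i.e. 20 + 10x − 3·(8 + 3x) = 20.
Collecting terms: x − 4 = 20, so x = 24.
Then 2E = 8 + 3·24 = 80, so E = 40, V = 2E/5 = 16, F = 2 + 24 = 26.

16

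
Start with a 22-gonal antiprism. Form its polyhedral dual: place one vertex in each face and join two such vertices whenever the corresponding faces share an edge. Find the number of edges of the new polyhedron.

The base solid has V = 44, E = 88, F = 46.
The dual swaps V and F and preserves E: V′ = F = 46, E′ = E = 88, F′ = V = 44.

88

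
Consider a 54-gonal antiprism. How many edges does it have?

An antiprism on an n-gon has two n-gon caps and 2n triangles: V = 2·54 = 108, E = 4·54 = 216, F = 2·54 + 2 = 110.

216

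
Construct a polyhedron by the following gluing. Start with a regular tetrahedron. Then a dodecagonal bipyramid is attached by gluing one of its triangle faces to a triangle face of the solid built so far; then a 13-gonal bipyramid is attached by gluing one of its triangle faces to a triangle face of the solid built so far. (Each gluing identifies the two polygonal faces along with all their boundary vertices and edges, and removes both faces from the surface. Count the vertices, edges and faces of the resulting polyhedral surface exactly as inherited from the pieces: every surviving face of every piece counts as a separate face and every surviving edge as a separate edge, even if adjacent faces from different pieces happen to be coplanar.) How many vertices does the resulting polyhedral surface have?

A regular tetrahedron: V=4, E=6, F=4.
Attach a dodecagonal bipyramid (V=14, E=36, F=24) along a 3-gon: merge 3 vertices and 3 edges, delete both glued faces → V=15, E=39, F=26.
Attach a 13-gonal bipyramid (V=15, E=39, F=26) along a 3-gon: merge 3 vertices and 3 edges, delete both glued faces → V=27, E=75, F=50.
Check: V − E + F = 27 − 75 + 50 = 2.

27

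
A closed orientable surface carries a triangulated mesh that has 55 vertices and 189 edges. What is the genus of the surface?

5

Every face is a triangle and each edge borders two faces, so 3F = 2·189, giving F = 126.
χ = V − E + F = 55 − 189 + 126 = -8.
For a closed orientable surface χ = 2 − 2g, so g = (2 − (-8))/2 = 5.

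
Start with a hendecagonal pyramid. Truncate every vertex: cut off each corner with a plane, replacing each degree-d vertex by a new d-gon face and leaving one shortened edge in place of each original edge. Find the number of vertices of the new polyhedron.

44

The base solid has V = 12, E = 22, F = 12.
Truncation replaces each original edge-end by a new vertex, so V′ = 2E = 44.
Each original edge survives, and each old vertex of degree d contributes d new edges; summing degrees gives Σd = 2E, so E′ = E + 2E = 3E = 66.
Each original face survives and each original vertex becomes one new face: F′ = F + V = 24.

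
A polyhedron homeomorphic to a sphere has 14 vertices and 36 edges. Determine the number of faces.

24

Here V − E + F = 2.
F = 2 − V + E = 2 − 14 + 36 = 24.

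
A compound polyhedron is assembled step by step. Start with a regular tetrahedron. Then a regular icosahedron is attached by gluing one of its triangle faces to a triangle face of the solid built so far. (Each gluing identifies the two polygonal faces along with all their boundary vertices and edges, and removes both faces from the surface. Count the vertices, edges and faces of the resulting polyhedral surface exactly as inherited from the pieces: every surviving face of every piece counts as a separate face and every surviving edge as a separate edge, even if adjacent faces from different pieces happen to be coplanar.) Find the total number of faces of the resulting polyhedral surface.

A regular tetrahedron: V=4, E=6, F=4.
Attach a regular icosahedron (V=12, E=30, F=20) along a 3-gon: merge 3 vertices and 3 edges, delete both glued faces → V=13, E=33, F=22.
Check: V − E + F = 13 − 33 + 22 = 2.

22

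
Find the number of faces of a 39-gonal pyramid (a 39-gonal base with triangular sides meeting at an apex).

40

A pyramid on an n-gon base has one n-gon and n triangles: V = 39 + 1 = 40, E = 2·39 = 78, F = 39 + 1 = 40.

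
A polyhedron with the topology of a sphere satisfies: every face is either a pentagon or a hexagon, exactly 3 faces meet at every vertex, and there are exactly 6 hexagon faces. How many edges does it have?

Let x be the number of pentagons; then F = 6 + x.
Edge–face incidences: 2E = 6·6 + 5·x = 36 + 5x.
Every vertex has degree 3, so 3V = 2E.
Euler: V − E + F = 2 ⇒ (2E)/3 − E + (6 + x) = 2.
Multiply by 6: 2·(2E) − 3·(2E) + 6·(6 + x) = 12, i.e. 36 + 6x − (36 + 5x) = 12.
Collecting terms: x = 12.
Then 2E = 36 + 5·12 = 96, so E = 48, V = 2E/3 = 32, F = 6 + 12 = 18.

48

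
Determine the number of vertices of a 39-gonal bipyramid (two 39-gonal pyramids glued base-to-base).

A bipyramid over an n-gon has 2n triangular faces and n + 2 vertices: V = 39 + 2 = 41, E = 3·39 = 117, F = 2·39 = 78.
Check: V − E + F = 41 − 117 + 78 = 2.

41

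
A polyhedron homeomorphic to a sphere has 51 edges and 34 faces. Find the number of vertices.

19

Here V − E + F = 2.
V = 2 + E − F = 2 + 51 − 34 = 19.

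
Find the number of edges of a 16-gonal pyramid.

A pyramid on an n-gon base has one n-gon and n triangles: V = 16 + 1 = 17, E = 2·16 = 32, F = 16 + 1 = 17.
Check: V − E + F = 17 − 32 + 17 = 2.

32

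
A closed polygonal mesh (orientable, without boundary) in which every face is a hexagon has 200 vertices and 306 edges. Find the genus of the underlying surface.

Every face is a hexagon and each edge borders two faces, so 6F = 2·306, giving F = 102.
χ = V − E + F = 200 − 306 + 102 = -4.
For a closed orientable surface χ = 2 − 2g, so g = (2 − (-4))/2 = 3.

3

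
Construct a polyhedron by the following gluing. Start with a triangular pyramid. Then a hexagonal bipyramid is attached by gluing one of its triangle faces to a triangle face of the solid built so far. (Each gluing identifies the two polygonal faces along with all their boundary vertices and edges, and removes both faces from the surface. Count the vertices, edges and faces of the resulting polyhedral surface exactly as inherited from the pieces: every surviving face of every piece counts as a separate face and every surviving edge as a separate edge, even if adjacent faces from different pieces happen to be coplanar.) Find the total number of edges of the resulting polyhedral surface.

A triangular pyramid: V=4, E=6, F=4.
Attach a hexagonal bipyramid (V=8, E=18, F=12) along a 3-gon: merge 3 vertices and 3 edges, delete both glued faces → V=9, E=21, F=14.
Check: V − E + F = 9 − 21 + 14 = 2.

21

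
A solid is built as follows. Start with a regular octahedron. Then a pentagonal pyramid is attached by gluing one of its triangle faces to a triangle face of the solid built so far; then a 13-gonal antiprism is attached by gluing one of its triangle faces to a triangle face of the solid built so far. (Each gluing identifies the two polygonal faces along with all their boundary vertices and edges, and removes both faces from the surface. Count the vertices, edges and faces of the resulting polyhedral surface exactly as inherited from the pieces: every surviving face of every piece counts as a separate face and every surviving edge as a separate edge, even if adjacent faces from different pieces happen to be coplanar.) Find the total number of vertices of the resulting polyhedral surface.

32

A regular octahedron: V=6, E=12, F=8.
Attach a pentagonal pyramid (V=6, E=10, F=6) along a 3-gon: merge 3 vertices and 3 edges, delete both glued faces → V=9, E=19, F=12.
Attach a 13-gonal antiprism (V=26, E=52, F=28) along a 3-gon: merge 3 vertices and 3 edges, delete both glued faces → V=32, E=68, F=38.
Check: V − E + F = 32 − 68 + 38 = 2.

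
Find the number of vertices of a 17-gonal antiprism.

34

An antiprism on an n-gon has two n-gon caps and 2n triangles: V = 2·17 = 34, E = 4·17 = 68, F = 2·17 + 2 = 36.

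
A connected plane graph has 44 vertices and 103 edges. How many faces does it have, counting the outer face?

61

Euler's formula for a connected plane graph: V − E + F = 2, so F = 2 − 44 + 103 = 61.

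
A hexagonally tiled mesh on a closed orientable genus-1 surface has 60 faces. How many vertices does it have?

120

χ = 2 − 2·1 = 0, and every face is a hexagon so 6F = 2E.
E = 6·60/2 = 180. Then V = 0 + E − F = 0 + 180 − 60 = 120.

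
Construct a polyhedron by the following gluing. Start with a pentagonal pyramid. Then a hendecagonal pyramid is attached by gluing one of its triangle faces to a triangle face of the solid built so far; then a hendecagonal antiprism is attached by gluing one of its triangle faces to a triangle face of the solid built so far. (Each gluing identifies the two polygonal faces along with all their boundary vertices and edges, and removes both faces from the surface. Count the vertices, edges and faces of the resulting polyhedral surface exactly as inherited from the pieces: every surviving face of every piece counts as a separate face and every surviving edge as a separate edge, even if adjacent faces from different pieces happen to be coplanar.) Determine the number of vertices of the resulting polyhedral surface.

A pentagonal pyramid: V=6, E=10, F=6.
Attach a hendecagonal pyramid (V=12, E=22, F=12) along a 3-gon: merge 3 vertices and 3 edges, delete both glued faces → V=15, E=29, F=16.
Attach a hendecagonal antiprism (V=22, E=44, F=24) along a 3-gon: merge 3 vertices and 3 edges, delete both glued faces → V=34, E=70, F=38.
Check: V − E + F = 34 − 70 + 38 = 2.

34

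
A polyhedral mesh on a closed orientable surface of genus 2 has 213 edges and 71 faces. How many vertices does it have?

For a closed orientable surface of genus 2, χ = 2 − 2·2 = -2.
V = -2 + E − F = -2 + 213 − 71 = 140.

140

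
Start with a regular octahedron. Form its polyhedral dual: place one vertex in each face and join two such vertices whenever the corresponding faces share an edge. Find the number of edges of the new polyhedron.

The base solid has V = 6, E = 12, F = 8.
The dual swaps V and F and preserves E: V′ = F = 8, E′ = E = 12, F′ = V = 6.

12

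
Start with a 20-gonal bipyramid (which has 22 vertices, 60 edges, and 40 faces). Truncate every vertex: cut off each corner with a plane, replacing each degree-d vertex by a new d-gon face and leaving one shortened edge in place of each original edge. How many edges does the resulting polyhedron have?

Truncation replaces each original edge-end by a new vertex, so V′ = 2E = 120.
Each original edge survives, and each old vertex of degree d contributes d new edges; summing degrees gives Σd = 2E, so E′ = E + 2E = 3E = 180.
Each original face survives and each original vertex becomes one new face: F′ = F + V = 62.

180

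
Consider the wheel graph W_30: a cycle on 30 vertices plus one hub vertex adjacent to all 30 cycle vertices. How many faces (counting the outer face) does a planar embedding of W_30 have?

31

W_30 has V = 30 + 1 = 31 vertices and E = 2·30 = 60 edges.
By Euler's formula F = 2 − V + E = 2 − 31 + 60 = 31.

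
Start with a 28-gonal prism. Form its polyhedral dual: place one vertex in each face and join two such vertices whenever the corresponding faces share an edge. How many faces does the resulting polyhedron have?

56

The base solid has V = 56, E = 84, F = 30.
The dual swaps V and F and preserves E: V′ = F = 30, E′ = E = 84, F′ = V = 56.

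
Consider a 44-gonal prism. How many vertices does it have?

A prism on an n-gon has two n-gon bases and n rectangular sides: V = 2·44 = 88, E = 3·44 = 132, F = 44 + 2 = 46.
Check: V − E + F = 88 − 132 + 46 = 2.

88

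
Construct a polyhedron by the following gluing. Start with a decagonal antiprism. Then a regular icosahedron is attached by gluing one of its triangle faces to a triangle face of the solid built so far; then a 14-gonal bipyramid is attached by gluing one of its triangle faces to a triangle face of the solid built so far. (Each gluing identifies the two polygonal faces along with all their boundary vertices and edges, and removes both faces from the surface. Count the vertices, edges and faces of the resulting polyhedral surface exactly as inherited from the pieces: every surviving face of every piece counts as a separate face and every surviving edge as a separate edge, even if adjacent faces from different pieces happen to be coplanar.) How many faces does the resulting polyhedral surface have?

66

A decagonal antiprism: V=20, E=40, F=22.
Attach a regular icosahedron (V=12, E=30, F=20) along a 3-gon: merge 3 vertices and 3 edges, delete both glued faces → V=29, E=67, F=40.
Attach a 14-gonal bipyramid (V=16, E=42, F=28) along a 3-gon: merge 3 vertices and 3 edges, delete both glued faces → V=42, E=106, F=66.
Check: V − E + F = 42 − 106 + 66 = 2.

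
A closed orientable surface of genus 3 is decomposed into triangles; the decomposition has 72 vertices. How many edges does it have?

χ = 2 − 2·3 = -4, and every face is a triangle so 3F = 2E.
V − E + F = -4 with E = 3F/2 gives 72 − (3/2 − 1)·F = -4, so F = 152 and E = 228.

228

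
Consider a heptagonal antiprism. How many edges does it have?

28

An antiprism on an n-gon has two n-gon caps and 2n triangles: V = 2·7 = 14, E = 4·7 = 28, F = 2·7 + 2 = 16.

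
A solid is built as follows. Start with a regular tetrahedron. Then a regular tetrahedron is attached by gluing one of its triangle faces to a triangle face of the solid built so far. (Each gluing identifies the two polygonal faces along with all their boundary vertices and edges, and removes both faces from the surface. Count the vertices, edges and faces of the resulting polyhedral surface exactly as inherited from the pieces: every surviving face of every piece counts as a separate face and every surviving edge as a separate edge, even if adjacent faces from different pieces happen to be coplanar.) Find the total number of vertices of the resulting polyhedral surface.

5

A regular tetrahedron: V=4, E=6, F=4.
Attach a regular tetrahedron (V=4, E=6, F=4) along a 3-gon: merge 3 vertices and 3 edges, delete both glued faces → V=5, E=9, F=6.
Check: V − E + F = 5 − 9 + 6 = 2.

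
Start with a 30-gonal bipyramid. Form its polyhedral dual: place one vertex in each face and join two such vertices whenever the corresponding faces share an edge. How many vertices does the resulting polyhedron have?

The base solid has V = 32, E = 90, F = 60.
The dual swaps V and F and preserves E: V′ = F = 60, E′ = E = 90, F′ = V = 32.

60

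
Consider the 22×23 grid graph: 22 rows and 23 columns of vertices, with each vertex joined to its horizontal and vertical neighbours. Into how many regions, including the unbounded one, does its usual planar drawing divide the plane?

The grid has V = 22·23 = 506 vertices and E = 22·22 + 23·21 = 967 edges.
F = 2 − V + E = 2 − 506 + 967 = 463.

463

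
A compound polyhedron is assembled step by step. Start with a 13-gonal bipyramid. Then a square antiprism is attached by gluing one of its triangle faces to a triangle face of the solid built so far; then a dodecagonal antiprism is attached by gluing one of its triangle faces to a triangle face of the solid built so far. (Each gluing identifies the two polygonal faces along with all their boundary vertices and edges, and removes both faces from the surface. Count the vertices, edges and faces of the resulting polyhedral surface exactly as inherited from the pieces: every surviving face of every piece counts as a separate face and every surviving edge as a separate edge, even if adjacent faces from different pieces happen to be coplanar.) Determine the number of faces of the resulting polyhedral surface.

58

A 13-gonal bipyramid: V=15, E=39, F=26.
Attach a square antiprism (V=8, E=16, F=10) along a 3-gon: merge 3 vertices and 3 edges, delete both glued faces → V=20, E=52, F=34.
Attach a dodecagonal antiprism (V=24, E=48, F=26) along a 3-gon: merge 3 vertices and 3 edges, delete both glued faces → V=41, E=97, F=58.
Check: V − E + F = 41 − 97 + 58 = 2.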